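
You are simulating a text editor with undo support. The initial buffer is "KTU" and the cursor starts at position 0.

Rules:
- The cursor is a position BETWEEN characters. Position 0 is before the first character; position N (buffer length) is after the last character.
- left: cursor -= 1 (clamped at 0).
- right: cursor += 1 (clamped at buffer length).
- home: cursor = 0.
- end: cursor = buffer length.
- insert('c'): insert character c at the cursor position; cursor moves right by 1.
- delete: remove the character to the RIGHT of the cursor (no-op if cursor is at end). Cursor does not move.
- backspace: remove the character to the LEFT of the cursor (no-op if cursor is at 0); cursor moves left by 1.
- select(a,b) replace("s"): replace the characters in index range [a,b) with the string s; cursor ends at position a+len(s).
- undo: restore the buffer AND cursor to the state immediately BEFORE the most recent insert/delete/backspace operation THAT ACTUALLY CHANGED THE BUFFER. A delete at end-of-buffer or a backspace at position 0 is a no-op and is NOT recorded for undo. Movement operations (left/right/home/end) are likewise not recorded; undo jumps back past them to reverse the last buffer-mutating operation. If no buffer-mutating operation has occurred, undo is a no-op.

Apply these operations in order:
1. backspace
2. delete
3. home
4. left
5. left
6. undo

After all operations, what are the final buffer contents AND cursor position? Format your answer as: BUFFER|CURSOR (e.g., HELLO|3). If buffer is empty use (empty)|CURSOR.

After op 1 (backspace): buf='KTU' cursor=0
After op 2 (delete): buf='TU' cursor=0
After op 3 (home): buf='TU' cursor=0
After op 4 (left): buf='TU' cursor=0
After op 5 (left): buf='TU' cursor=0
After op 6 (undo): buf='KTU' cursor=0

Answer: KTU|0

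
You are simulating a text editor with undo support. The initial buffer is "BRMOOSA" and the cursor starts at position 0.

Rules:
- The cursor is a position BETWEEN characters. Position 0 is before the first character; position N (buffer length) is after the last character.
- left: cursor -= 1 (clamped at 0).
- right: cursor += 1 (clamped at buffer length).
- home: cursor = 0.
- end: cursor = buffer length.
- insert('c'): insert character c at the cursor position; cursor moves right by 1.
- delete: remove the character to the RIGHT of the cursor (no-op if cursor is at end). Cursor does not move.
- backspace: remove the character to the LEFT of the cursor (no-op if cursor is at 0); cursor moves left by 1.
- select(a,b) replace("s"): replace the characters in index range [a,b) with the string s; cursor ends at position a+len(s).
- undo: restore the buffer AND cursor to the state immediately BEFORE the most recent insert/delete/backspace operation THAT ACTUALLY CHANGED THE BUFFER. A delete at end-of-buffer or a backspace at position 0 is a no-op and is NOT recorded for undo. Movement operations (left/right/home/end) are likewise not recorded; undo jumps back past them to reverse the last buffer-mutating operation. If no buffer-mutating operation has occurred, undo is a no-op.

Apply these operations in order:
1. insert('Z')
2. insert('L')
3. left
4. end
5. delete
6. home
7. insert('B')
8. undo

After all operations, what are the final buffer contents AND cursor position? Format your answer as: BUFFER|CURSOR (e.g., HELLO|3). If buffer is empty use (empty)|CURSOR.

Answer: ZLBRMOOSA|0

Derivation:
After op 1 (insert('Z')): buf='ZBRMOOSA' cursor=1
After op 2 (insert('L')): buf='ZLBRMOOSA' cursor=2
After op 3 (left): buf='ZLBRMOOSA' cursor=1
After op 4 (end): buf='ZLBRMOOSA' cursor=9
After op 5 (delete): buf='ZLBRMOOSA' cursor=9
After op 6 (home): buf='ZLBRMOOSA' cursor=0
After op 7 (insert('B')): buf='BZLBRMOOSA' cursor=1
After op 8 (undo): buf='ZLBRMOOSA' cursor=0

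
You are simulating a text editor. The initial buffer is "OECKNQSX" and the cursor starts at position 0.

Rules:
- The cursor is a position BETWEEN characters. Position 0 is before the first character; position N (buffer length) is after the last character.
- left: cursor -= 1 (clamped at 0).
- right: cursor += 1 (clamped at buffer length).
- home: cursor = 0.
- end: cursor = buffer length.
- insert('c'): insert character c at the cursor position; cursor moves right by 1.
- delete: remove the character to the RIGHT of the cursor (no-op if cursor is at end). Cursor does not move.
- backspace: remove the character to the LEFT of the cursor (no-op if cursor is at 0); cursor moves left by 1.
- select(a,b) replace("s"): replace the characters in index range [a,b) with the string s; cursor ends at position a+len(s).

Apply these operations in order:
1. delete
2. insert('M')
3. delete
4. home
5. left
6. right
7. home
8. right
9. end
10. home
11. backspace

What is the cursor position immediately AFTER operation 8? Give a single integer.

After op 1 (delete): buf='ECKNQSX' cursor=0
After op 2 (insert('M')): buf='MECKNQSX' cursor=1
After op 3 (delete): buf='MCKNQSX' cursor=1
After op 4 (home): buf='MCKNQSX' cursor=0
After op 5 (left): buf='MCKNQSX' cursor=0
After op 6 (right): buf='MCKNQSX' cursor=1
After op 7 (home): buf='MCKNQSX' cursor=0
After op 8 (right): buf='MCKNQSX' cursor=1

Answer: 1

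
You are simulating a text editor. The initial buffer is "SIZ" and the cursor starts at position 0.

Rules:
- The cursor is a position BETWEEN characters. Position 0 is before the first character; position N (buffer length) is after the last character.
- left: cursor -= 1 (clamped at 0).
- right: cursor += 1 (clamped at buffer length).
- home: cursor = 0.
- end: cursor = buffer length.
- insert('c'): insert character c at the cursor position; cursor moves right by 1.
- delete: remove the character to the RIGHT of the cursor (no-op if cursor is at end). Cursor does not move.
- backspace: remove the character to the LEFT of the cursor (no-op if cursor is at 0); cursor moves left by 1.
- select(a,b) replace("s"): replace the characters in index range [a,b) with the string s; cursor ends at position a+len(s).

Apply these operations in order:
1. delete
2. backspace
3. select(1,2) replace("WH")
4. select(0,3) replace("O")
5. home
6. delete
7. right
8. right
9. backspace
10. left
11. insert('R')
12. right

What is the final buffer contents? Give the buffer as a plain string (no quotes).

After op 1 (delete): buf='IZ' cursor=0
After op 2 (backspace): buf='IZ' cursor=0
After op 3 (select(1,2) replace("WH")): buf='IWH' cursor=3
After op 4 (select(0,3) replace("O")): buf='O' cursor=1
After op 5 (home): buf='O' cursor=0
After op 6 (delete): buf='(empty)' cursor=0
After op 7 (right): buf='(empty)' cursor=0
After op 8 (right): buf='(empty)' cursor=0
After op 9 (backspace): buf='(empty)' cursor=0
After op 10 (left): buf='(empty)' cursor=0
After op 11 (insert('R')): buf='R' cursor=1
After op 12 (right): buf='R' cursor=1

Answer: R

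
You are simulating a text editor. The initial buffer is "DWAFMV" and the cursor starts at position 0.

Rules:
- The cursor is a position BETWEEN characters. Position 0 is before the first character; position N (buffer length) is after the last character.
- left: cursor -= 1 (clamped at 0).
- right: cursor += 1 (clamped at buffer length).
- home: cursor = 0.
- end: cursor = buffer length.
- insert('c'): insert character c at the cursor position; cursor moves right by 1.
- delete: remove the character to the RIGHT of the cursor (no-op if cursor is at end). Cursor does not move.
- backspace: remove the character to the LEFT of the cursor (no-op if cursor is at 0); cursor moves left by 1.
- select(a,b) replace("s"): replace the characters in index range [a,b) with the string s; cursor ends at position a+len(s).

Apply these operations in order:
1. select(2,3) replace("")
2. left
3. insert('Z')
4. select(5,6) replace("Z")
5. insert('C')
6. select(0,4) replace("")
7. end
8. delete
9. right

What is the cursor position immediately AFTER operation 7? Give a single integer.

Answer: 3

Derivation:
After op 1 (select(2,3) replace("")): buf='DWFMV' cursor=2
After op 2 (left): buf='DWFMV' cursor=1
After op 3 (insert('Z')): buf='DZWFMV' cursor=2
After op 4 (select(5,6) replace("Z")): buf='DZWFMZ' cursor=6
After op 5 (insert('C')): buf='DZWFMZC' cursor=7
After op 6 (select(0,4) replace("")): buf='MZC' cursor=0
After op 7 (end): buf='MZC' cursor=3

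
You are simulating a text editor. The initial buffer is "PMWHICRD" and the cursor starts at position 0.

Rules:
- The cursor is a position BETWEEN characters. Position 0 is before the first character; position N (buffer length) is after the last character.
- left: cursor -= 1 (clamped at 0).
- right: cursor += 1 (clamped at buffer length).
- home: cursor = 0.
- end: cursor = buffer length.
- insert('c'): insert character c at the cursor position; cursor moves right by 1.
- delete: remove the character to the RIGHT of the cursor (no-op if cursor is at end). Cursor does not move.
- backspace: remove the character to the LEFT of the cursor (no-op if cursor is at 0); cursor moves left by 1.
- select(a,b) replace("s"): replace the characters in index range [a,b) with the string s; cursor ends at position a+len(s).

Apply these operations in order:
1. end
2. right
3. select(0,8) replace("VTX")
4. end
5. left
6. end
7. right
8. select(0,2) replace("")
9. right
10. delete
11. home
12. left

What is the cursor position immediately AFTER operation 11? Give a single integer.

Answer: 0

Derivation:
After op 1 (end): buf='PMWHICRD' cursor=8
After op 2 (right): buf='PMWHICRD' cursor=8
After op 3 (select(0,8) replace("VTX")): buf='VTX' cursor=3
After op 4 (end): buf='VTX' cursor=3
After op 5 (left): buf='VTX' cursor=2
After op 6 (end): buf='VTX' cursor=3
After op 7 (right): buf='VTX' cursor=3
After op 8 (select(0,2) replace("")): buf='X' cursor=0
After op 9 (right): buf='X' cursor=1
After op 10 (delete): buf='X' cursor=1
After op 11 (home): buf='X' cursor=0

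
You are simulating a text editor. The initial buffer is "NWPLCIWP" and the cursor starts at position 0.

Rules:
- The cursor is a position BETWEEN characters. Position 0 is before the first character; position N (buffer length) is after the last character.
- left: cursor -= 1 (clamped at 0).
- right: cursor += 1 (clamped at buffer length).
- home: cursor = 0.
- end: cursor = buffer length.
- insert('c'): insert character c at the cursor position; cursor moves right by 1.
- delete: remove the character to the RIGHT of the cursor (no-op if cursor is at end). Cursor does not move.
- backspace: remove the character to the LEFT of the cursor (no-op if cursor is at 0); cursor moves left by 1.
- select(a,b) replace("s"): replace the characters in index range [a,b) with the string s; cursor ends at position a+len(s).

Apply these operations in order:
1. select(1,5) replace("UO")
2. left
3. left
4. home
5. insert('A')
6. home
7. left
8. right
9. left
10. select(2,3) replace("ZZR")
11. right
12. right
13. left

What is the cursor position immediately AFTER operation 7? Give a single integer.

After op 1 (select(1,5) replace("UO")): buf='NUOIWP' cursor=3
After op 2 (left): buf='NUOIWP' cursor=2
After op 3 (left): buf='NUOIWP' cursor=1
After op 4 (home): buf='NUOIWP' cursor=0
After op 5 (insert('A')): buf='ANUOIWP' cursor=1
After op 6 (home): buf='ANUOIWP' cursor=0
After op 7 (left): buf='ANUOIWP' cursor=0

Answer: 0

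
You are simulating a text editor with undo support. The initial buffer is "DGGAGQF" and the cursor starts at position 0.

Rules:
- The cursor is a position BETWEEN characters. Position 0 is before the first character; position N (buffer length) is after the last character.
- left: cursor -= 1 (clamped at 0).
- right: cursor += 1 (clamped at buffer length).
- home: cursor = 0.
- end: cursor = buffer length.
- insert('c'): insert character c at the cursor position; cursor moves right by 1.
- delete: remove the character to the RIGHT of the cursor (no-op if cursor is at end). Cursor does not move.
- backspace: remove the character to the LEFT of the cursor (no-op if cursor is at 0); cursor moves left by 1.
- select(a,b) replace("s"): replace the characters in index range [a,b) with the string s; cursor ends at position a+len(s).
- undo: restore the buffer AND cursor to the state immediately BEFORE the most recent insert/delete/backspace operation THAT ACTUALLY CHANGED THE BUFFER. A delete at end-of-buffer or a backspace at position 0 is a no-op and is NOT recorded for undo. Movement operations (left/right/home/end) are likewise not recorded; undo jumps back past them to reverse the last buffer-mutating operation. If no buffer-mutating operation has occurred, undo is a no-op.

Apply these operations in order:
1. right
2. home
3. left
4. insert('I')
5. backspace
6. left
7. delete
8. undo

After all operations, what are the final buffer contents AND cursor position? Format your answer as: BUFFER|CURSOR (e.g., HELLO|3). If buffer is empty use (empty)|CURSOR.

Answer: DGGAGQF|0

Derivation:
After op 1 (right): buf='DGGAGQF' cursor=1
After op 2 (home): buf='DGGAGQF' cursor=0
After op 3 (left): buf='DGGAGQF' cursor=0
After op 4 (insert('I')): buf='IDGGAGQF' cursor=1
After op 5 (backspace): buf='DGGAGQF' cursor=0
After op 6 (left): buf='DGGAGQF' cursor=0
After op 7 (delete): buf='GGAGQF' cursor=0
After op 8 (undo): buf='DGGAGQF' cursor=0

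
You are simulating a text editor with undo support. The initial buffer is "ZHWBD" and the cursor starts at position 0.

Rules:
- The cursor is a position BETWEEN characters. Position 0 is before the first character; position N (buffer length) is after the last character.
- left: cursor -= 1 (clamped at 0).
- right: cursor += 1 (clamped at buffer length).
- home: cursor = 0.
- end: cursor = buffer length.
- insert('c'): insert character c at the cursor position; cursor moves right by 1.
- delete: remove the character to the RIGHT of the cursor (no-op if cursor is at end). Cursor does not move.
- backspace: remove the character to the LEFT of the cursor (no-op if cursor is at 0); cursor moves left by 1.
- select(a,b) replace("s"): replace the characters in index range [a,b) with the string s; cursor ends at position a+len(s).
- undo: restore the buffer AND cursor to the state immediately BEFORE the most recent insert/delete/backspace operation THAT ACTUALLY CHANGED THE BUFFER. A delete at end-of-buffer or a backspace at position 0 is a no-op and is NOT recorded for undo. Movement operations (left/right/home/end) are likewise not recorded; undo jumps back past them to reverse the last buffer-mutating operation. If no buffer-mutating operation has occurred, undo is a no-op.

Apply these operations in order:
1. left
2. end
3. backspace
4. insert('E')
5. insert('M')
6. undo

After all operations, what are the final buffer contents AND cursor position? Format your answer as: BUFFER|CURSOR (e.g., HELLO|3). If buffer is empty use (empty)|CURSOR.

After op 1 (left): buf='ZHWBD' cursor=0
After op 2 (end): buf='ZHWBD' cursor=5
After op 3 (backspace): buf='ZHWB' cursor=4
After op 4 (insert('E')): buf='ZHWBE' cursor=5
After op 5 (insert('M')): buf='ZHWBEM' cursor=6
After op 6 (undo): buf='ZHWBE' cursor=5

Answer: ZHWBE|5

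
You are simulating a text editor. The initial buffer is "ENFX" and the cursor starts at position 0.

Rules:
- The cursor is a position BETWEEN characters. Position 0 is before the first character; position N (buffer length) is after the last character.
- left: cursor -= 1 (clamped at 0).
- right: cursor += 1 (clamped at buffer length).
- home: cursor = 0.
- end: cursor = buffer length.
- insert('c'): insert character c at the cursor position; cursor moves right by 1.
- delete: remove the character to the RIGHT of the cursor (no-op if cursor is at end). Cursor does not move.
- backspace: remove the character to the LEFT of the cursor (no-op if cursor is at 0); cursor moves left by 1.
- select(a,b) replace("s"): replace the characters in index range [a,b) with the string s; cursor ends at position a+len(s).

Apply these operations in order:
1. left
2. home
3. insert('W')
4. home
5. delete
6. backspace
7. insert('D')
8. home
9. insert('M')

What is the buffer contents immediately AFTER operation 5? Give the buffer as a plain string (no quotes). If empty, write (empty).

After op 1 (left): buf='ENFX' cursor=0
After op 2 (home): buf='ENFX' cursor=0
After op 3 (insert('W')): buf='WENFX' cursor=1
After op 4 (home): buf='WENFX' cursor=0
After op 5 (delete): buf='ENFX' cursor=0

Answer: ENFX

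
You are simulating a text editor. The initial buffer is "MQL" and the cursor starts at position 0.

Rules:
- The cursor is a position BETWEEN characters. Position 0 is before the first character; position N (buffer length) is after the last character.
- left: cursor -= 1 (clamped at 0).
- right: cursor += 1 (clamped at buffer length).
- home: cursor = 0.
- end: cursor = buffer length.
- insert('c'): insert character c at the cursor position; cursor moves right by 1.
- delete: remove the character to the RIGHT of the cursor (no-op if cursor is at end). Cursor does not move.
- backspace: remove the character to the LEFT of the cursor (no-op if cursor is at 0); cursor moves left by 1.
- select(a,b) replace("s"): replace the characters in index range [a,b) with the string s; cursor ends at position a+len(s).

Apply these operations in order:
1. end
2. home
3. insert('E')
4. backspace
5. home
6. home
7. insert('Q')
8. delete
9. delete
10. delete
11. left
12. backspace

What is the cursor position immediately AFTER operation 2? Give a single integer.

After op 1 (end): buf='MQL' cursor=3
After op 2 (home): buf='MQL' cursor=0

Answer: 0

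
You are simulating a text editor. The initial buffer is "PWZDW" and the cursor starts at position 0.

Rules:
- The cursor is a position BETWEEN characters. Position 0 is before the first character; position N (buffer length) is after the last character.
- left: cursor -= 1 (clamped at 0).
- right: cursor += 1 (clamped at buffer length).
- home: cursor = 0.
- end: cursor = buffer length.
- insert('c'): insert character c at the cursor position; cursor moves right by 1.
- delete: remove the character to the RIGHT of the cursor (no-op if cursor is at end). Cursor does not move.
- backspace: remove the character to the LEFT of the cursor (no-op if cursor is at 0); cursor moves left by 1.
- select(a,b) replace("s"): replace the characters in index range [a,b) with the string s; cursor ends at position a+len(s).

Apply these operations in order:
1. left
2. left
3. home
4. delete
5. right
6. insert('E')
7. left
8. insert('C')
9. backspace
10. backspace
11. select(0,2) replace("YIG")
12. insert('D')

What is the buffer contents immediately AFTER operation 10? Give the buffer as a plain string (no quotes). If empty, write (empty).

Answer: EZDW

Derivation:
After op 1 (left): buf='PWZDW' cursor=0
After op 2 (left): buf='PWZDW' cursor=0
After op 3 (home): buf='PWZDW' cursor=0
After op 4 (delete): buf='WZDW' cursor=0
After op 5 (right): buf='WZDW' cursor=1
After op 6 (insert('E')): buf='WEZDW' cursor=2
After op 7 (left): buf='WEZDW' cursor=1
After op 8 (insert('C')): buf='WCEZDW' cursor=2
After op 9 (backspace): buf='WEZDW' cursor=1
After op 10 (backspace): buf='EZDW' cursor=0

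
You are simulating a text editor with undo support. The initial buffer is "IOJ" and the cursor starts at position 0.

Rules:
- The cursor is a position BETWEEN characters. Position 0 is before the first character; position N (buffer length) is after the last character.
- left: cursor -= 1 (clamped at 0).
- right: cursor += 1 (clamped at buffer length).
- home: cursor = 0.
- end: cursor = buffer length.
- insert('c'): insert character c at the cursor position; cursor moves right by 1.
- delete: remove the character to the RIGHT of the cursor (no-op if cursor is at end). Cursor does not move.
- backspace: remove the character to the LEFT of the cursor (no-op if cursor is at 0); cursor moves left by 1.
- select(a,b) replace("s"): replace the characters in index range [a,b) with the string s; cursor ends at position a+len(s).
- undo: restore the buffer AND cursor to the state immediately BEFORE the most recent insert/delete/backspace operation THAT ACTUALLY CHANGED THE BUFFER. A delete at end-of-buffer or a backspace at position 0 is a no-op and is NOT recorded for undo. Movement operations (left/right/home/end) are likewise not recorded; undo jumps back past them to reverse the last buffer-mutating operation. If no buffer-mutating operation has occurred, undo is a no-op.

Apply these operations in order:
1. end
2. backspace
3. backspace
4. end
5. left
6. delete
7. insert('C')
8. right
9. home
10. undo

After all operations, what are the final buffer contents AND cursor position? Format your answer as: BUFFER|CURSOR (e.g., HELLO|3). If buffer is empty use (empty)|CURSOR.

Answer: (empty)|0

Derivation:
After op 1 (end): buf='IOJ' cursor=3
After op 2 (backspace): buf='IO' cursor=2
After op 3 (backspace): buf='I' cursor=1
After op 4 (end): buf='I' cursor=1
After op 5 (left): buf='I' cursor=0
After op 6 (delete): buf='(empty)' cursor=0
After op 7 (insert('C')): buf='C' cursor=1
After op 8 (right): buf='C' cursor=1
After op 9 (home): buf='C' cursor=0
After op 10 (undo): buf='(empty)' cursor=0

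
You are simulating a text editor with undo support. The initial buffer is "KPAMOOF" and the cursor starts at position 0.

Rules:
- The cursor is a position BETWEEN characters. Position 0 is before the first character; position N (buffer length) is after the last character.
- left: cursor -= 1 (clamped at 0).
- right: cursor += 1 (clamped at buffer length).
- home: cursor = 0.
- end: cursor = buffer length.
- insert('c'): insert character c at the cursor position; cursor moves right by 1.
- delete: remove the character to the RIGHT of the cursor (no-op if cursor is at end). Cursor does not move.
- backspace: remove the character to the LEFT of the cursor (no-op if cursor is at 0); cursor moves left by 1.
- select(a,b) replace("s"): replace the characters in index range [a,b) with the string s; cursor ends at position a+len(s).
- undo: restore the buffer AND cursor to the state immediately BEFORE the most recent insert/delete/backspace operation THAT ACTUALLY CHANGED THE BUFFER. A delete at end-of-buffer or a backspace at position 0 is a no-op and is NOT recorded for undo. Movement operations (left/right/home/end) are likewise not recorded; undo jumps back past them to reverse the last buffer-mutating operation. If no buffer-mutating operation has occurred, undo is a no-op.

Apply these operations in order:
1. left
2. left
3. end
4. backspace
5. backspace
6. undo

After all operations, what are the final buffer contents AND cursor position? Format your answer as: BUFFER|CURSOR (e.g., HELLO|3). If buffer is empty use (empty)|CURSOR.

Answer: KPAMOO|6

Derivation:
After op 1 (left): buf='KPAMOOF' cursor=0
After op 2 (left): buf='KPAMOOF' cursor=0
After op 3 (end): buf='KPAMOOF' cursor=7
After op 4 (backspace): buf='KPAMOO' cursor=6
After op 5 (backspace): buf='KPAMO' cursor=5
After op 6 (undo): buf='KPAMOO' cursor=6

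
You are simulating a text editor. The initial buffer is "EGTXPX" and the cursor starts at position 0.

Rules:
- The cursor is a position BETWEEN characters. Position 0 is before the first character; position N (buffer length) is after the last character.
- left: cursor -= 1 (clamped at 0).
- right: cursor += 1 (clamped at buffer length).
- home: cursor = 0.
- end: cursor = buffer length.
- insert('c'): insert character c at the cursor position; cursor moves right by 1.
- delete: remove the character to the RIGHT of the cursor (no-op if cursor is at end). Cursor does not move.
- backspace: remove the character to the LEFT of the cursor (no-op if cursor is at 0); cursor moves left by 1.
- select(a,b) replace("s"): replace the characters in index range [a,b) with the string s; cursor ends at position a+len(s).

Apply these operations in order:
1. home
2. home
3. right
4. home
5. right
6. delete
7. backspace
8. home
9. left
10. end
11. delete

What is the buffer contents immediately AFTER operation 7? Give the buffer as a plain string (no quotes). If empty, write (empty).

Answer: TXPX

Derivation:
After op 1 (home): buf='EGTXPX' cursor=0
After op 2 (home): buf='EGTXPX' cursor=0
After op 3 (right): buf='EGTXPX' cursor=1
After op 4 (home): buf='EGTXPX' cursor=0
After op 5 (right): buf='EGTXPX' cursor=1
After op 6 (delete): buf='ETXPX' cursor=1
After op 7 (backspace): buf='TXPX' cursor=0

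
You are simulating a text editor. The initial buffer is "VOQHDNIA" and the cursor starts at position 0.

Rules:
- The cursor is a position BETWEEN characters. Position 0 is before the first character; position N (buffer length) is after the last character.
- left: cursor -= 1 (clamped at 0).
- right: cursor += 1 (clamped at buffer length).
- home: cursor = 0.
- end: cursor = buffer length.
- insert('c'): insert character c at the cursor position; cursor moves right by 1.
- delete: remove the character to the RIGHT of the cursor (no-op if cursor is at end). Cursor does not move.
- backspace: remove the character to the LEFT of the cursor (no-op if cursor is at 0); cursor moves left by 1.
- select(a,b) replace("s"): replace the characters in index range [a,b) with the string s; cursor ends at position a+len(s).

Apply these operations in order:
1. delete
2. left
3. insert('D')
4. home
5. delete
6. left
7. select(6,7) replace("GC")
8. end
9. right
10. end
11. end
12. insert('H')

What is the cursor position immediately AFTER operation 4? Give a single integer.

Answer: 0

Derivation:
After op 1 (delete): buf='OQHDNIA' cursor=0
After op 2 (left): buf='OQHDNIA' cursor=0
After op 3 (insert('D')): buf='DOQHDNIA' cursor=1
After op 4 (home): buf='DOQHDNIA' cursor=0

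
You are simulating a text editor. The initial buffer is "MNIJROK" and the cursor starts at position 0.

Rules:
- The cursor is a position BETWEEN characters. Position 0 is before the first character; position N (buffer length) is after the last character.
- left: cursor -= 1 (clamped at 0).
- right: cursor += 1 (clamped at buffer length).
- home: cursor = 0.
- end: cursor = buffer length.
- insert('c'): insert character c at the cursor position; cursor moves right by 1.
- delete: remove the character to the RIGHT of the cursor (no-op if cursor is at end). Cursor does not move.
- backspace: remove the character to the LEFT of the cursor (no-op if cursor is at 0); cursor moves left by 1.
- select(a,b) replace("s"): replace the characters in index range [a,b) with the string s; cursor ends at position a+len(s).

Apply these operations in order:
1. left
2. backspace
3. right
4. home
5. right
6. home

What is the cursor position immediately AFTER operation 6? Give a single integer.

After op 1 (left): buf='MNIJROK' cursor=0
After op 2 (backspace): buf='MNIJROK' cursor=0
After op 3 (right): buf='MNIJROK' cursor=1
After op 4 (home): buf='MNIJROK' cursor=0
After op 5 (right): buf='MNIJROK' cursor=1
After op 6 (home): buf='MNIJROK' cursor=0

Answer: 0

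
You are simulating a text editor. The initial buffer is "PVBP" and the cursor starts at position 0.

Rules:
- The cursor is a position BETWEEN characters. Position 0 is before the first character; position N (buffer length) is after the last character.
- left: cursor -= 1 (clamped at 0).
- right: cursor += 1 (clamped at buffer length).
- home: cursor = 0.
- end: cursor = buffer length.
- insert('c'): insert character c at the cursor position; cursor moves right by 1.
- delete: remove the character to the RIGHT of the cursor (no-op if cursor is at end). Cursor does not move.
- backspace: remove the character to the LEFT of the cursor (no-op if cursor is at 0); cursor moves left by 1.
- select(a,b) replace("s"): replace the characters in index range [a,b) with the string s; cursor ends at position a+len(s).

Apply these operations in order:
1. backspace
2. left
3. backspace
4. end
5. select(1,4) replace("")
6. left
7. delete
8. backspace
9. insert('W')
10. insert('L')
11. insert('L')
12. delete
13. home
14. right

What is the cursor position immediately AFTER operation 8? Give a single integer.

Answer: 0

Derivation:
After op 1 (backspace): buf='PVBP' cursor=0
After op 2 (left): buf='PVBP' cursor=0
After op 3 (backspace): buf='PVBP' cursor=0
After op 4 (end): buf='PVBP' cursor=4
After op 5 (select(1,4) replace("")): buf='P' cursor=1
After op 6 (left): buf='P' cursor=0
After op 7 (delete): buf='(empty)' cursor=0
After op 8 (backspace): buf='(empty)' cursor=0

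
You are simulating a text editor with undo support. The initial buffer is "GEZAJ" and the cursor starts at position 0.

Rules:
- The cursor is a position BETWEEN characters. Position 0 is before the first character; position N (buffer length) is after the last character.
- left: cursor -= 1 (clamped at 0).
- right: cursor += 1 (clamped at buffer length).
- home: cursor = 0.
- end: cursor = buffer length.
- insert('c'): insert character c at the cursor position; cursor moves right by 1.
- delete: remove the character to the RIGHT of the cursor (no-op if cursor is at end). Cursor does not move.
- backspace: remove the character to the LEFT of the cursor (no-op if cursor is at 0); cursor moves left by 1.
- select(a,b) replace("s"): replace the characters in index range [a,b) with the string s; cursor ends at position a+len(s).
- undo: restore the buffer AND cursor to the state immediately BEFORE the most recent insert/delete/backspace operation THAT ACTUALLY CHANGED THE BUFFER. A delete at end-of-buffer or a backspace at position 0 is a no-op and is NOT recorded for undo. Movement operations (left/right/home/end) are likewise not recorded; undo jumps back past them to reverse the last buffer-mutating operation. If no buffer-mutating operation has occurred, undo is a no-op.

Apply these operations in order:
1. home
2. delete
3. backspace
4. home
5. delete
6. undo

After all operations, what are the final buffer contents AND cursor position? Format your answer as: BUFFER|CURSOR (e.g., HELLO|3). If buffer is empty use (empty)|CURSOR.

After op 1 (home): buf='GEZAJ' cursor=0
After op 2 (delete): buf='EZAJ' cursor=0
After op 3 (backspace): buf='EZAJ' cursor=0
After op 4 (home): buf='EZAJ' cursor=0
After op 5 (delete): buf='ZAJ' cursor=0
After op 6 (undo): buf='EZAJ' cursor=0

Answer: EZAJ|0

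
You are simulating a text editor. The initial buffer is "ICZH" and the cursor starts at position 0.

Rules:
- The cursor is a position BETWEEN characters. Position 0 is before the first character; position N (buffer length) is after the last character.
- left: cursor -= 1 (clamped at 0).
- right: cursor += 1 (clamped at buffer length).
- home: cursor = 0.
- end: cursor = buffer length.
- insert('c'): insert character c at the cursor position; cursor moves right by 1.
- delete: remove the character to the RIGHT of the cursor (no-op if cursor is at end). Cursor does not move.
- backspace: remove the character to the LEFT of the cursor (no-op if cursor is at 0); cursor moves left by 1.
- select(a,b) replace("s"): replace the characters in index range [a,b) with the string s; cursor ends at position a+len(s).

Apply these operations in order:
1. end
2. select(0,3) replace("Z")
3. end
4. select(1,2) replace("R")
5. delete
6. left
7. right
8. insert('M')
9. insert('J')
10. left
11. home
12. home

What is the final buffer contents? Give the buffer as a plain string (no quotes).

After op 1 (end): buf='ICZH' cursor=4
After op 2 (select(0,3) replace("Z")): buf='ZH' cursor=1
After op 3 (end): buf='ZH' cursor=2
After op 4 (select(1,2) replace("R")): buf='ZR' cursor=2
After op 5 (delete): buf='ZR' cursor=2
After op 6 (left): buf='ZR' cursor=1
After op 7 (right): buf='ZR' cursor=2
After op 8 (insert('M')): buf='ZRM' cursor=3
After op 9 (insert('J')): buf='ZRMJ' cursor=4
After op 10 (left): buf='ZRMJ' cursor=3
After op 11 (home): buf='ZRMJ' cursor=0
After op 12 (home): buf='ZRMJ' cursor=0

Answer: ZRMJ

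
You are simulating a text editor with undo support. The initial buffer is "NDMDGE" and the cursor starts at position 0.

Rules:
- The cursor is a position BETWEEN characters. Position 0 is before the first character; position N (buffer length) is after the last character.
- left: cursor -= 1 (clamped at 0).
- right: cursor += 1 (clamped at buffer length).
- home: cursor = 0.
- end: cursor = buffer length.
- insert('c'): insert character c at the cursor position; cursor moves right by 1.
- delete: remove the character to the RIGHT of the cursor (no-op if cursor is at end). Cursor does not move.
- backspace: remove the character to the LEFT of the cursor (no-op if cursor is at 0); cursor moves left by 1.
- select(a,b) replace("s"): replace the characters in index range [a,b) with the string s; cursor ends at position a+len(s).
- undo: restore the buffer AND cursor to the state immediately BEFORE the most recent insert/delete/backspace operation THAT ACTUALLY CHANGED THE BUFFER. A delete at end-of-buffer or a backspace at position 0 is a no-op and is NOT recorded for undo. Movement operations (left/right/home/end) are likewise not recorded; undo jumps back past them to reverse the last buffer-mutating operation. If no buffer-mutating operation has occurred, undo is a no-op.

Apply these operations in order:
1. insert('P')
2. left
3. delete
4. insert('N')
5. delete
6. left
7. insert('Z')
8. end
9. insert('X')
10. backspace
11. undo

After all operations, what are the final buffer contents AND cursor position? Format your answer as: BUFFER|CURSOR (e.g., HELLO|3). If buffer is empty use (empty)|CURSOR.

After op 1 (insert('P')): buf='PNDMDGE' cursor=1
After op 2 (left): buf='PNDMDGE' cursor=0
After op 3 (delete): buf='NDMDGE' cursor=0
After op 4 (insert('N')): buf='NNDMDGE' cursor=1
After op 5 (delete): buf='NDMDGE' cursor=1
After op 6 (left): buf='NDMDGE' cursor=0
After op 7 (insert('Z')): buf='ZNDMDGE' cursor=1
After op 8 (end): buf='ZNDMDGE' cursor=7
After op 9 (insert('X')): buf='ZNDMDGEX' cursor=8
After op 10 (backspace): buf='ZNDMDGE' cursor=7
After op 11 (undo): buf='ZNDMDGEX' cursor=8

Answer: ZNDMDGEX|8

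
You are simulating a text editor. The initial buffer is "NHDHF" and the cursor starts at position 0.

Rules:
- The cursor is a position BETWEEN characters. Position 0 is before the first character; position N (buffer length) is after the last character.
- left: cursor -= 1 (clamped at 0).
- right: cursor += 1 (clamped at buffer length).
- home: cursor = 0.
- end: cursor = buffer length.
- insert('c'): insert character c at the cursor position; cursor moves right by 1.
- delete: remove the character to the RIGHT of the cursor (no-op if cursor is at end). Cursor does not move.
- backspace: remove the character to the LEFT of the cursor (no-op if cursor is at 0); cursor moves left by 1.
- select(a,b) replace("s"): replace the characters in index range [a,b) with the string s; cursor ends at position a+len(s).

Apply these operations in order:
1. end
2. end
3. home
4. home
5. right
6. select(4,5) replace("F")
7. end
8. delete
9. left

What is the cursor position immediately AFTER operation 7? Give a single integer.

After op 1 (end): buf='NHDHF' cursor=5
After op 2 (end): buf='NHDHF' cursor=5
After op 3 (home): buf='NHDHF' cursor=0
After op 4 (home): buf='NHDHF' cursor=0
After op 5 (right): buf='NHDHF' cursor=1
After op 6 (select(4,5) replace("F")): buf='NHDHF' cursor=5
After op 7 (end): buf='NHDHF' cursor=5

Answer: 5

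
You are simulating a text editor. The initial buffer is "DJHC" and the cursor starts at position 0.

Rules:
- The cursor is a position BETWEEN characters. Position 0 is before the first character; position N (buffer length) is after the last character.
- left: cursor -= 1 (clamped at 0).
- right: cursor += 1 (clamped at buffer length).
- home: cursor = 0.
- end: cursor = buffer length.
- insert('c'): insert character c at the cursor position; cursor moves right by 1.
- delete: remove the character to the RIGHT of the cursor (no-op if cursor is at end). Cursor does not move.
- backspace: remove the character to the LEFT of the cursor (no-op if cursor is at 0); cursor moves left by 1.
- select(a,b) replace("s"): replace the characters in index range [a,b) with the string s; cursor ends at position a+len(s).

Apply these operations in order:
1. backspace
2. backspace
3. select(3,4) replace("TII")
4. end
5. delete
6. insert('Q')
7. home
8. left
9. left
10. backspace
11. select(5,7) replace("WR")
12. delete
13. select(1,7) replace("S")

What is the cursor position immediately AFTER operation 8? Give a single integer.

Answer: 0

Derivation:
After op 1 (backspace): buf='DJHC' cursor=0
After op 2 (backspace): buf='DJHC' cursor=0
After op 3 (select(3,4) replace("TII")): buf='DJHTII' cursor=6
After op 4 (end): buf='DJHTII' cursor=6
After op 5 (delete): buf='DJHTII' cursor=6
After op 6 (insert('Q')): buf='DJHTIIQ' cursor=7
After op 7 (home): buf='DJHTIIQ' cursor=0
After op 8 (left): buf='DJHTIIQ' cursor=0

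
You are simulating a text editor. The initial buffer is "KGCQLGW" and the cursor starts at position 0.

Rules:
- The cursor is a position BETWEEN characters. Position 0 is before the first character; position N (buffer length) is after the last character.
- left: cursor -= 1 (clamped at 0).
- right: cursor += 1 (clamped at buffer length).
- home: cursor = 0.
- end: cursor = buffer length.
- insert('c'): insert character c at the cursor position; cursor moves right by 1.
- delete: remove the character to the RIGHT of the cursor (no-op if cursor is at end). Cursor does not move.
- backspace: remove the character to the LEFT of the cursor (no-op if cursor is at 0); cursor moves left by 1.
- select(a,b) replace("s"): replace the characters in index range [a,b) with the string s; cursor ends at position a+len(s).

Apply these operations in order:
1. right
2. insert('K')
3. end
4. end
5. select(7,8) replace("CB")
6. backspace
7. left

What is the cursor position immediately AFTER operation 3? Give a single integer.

After op 1 (right): buf='KGCQLGW' cursor=1
After op 2 (insert('K')): buf='KKGCQLGW' cursor=2
After op 3 (end): buf='KKGCQLGW' cursor=8

Answer: 8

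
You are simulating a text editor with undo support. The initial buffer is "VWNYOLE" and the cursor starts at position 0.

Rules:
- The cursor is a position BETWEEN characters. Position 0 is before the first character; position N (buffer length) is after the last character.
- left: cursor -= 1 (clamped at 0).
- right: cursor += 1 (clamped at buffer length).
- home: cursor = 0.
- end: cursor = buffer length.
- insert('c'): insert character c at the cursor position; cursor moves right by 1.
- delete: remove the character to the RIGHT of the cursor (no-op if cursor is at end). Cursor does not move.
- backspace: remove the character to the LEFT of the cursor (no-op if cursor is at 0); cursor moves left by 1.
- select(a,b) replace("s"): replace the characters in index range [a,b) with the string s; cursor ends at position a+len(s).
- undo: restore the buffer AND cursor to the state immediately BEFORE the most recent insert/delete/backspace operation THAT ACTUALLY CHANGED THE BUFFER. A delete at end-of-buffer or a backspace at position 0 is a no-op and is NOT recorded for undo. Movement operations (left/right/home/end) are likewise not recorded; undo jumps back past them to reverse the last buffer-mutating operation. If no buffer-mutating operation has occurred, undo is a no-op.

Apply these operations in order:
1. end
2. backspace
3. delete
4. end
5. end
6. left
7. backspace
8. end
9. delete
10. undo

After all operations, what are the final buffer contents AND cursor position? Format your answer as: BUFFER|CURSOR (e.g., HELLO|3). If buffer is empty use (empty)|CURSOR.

After op 1 (end): buf='VWNYOLE' cursor=7
After op 2 (backspace): buf='VWNYOL' cursor=6
After op 3 (delete): buf='VWNYOL' cursor=6
After op 4 (end): buf='VWNYOL' cursor=6
After op 5 (end): buf='VWNYOL' cursor=6
After op 6 (left): buf='VWNYOL' cursor=5
After op 7 (backspace): buf='VWNYL' cursor=4
After op 8 (end): buf='VWNYL' cursor=5
After op 9 (delete): buf='VWNYL' cursor=5
After op 10 (undo): buf='VWNYOL' cursor=5

Answer: VWNYOL|5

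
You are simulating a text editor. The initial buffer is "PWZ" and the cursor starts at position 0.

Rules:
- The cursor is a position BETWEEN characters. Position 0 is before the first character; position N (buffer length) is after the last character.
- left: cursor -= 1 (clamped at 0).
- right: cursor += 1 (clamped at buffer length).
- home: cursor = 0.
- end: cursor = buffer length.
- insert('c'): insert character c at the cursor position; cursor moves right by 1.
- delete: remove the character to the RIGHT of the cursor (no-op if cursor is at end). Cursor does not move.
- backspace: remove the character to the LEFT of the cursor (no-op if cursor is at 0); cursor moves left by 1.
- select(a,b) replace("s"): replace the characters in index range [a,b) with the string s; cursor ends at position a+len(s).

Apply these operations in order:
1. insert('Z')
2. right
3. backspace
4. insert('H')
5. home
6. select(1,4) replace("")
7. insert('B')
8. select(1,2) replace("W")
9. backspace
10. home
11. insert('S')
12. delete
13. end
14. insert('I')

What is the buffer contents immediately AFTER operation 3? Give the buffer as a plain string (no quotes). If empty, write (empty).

After op 1 (insert('Z')): buf='ZPWZ' cursor=1
After op 2 (right): buf='ZPWZ' cursor=2
After op 3 (backspace): buf='ZWZ' cursor=1

Answer: ZWZ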